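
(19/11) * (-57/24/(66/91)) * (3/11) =-32851/21296 = -1.54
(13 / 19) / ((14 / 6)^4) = 1053/45619 = 0.02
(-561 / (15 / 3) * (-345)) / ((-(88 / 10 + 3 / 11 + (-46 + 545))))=-2128995/27944 = -76.19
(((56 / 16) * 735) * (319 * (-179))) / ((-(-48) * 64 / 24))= -293784645/256 = -1147596.27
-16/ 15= -1.07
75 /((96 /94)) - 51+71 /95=35241/1520 = 23.18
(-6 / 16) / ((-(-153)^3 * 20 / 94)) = -47/95508720 = 0.00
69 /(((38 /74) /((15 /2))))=38295/38 = 1007.76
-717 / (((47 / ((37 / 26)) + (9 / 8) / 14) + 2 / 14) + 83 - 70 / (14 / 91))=2971248/1403779 = 2.12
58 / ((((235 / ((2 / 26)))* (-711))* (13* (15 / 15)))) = -58/28237365 = 0.00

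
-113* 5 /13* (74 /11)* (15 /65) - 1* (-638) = 1060612/1859 = 570.53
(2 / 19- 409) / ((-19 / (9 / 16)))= 69921/5776 = 12.11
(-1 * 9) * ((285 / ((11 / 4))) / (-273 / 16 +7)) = 164160/1771 = 92.69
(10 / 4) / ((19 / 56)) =140/19 = 7.37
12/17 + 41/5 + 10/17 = 807/85 = 9.49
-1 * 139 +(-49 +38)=-150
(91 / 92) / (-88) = -91/8096 = -0.01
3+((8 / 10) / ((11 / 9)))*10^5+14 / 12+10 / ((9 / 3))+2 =1440209/22 = 65464.05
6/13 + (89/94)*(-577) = -667025/1222 = -545.85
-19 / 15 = -1.27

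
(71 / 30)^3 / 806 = 357911/21762000 = 0.02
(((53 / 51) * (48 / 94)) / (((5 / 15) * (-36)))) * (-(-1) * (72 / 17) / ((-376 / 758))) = 241044/638401 = 0.38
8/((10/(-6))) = -24/5 = -4.80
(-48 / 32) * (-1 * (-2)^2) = 6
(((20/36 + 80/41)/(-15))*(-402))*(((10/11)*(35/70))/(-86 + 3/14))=-1735300/4874859 = -0.36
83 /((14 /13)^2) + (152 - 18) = 40291/196 = 205.57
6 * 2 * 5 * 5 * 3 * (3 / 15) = 180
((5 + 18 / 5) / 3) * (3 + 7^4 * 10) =1032559/15 = 68837.27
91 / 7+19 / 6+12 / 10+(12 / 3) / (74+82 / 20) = 408101/23430 = 17.42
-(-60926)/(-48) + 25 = -29863/24 = -1244.29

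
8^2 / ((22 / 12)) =384/11 = 34.91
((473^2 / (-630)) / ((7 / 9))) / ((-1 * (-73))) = -223729/35770 = -6.25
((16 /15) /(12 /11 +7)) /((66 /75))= 0.15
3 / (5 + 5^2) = 1/10 = 0.10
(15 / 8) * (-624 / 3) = -390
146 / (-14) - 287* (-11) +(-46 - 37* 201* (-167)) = 8715557/7 = 1245079.57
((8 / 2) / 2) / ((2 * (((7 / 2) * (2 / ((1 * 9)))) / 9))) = 81/7 = 11.57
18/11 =1.64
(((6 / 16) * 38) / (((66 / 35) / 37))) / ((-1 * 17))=-24605/1496 = -16.45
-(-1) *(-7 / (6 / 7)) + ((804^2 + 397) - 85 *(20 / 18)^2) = 104765383/162 = 646699.90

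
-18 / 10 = -9/5 = -1.80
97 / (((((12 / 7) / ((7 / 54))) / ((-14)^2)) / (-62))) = -7219807/81 = -89133.42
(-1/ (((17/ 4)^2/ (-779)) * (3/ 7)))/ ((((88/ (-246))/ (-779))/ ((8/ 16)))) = 348326734/3179 = 109571.17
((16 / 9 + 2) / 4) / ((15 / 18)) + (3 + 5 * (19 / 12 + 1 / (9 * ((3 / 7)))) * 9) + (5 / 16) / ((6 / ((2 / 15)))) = 62681/720 = 87.06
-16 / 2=-8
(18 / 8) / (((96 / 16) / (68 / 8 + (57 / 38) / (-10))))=501/160 = 3.13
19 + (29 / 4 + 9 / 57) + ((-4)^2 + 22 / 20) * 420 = 547839/76 = 7208.41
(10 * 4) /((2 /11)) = 220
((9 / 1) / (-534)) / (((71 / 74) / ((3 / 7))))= -333/44233 = -0.01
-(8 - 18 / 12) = -13/2 = -6.50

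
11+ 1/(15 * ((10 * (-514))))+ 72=6399299/77100 = 83.00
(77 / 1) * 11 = 847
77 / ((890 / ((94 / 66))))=329/2670 = 0.12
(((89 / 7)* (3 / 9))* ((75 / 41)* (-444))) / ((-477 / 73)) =24038900/45633 = 526.79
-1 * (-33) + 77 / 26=935/26 = 35.96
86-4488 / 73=1790/73 = 24.52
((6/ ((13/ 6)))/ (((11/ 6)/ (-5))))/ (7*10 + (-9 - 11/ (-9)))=-243/2002 = -0.12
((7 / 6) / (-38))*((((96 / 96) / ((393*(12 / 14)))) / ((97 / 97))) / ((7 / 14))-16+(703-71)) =-18.91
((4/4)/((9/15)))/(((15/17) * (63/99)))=2.97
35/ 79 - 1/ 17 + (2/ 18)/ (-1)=3301/12087 = 0.27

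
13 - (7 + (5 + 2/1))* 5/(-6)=74/3 = 24.67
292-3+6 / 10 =1448/5 = 289.60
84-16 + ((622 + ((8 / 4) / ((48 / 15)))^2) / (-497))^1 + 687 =23975207/31808 = 753.75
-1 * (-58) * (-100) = -5800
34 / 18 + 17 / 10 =323/90 = 3.59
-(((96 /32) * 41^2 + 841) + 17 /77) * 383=-173531555/77 = -2253656.56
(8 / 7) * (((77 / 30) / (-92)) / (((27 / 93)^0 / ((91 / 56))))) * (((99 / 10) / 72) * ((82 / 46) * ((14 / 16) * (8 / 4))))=-451451/20313600 = -0.02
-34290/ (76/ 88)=-754380/19 = -39704.21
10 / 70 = 1/7 = 0.14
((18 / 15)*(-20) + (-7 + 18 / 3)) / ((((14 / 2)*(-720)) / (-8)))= -5/126 = -0.04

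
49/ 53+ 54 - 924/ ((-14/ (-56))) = -3641.08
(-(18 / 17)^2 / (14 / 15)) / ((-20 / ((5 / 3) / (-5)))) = -81/4046 = -0.02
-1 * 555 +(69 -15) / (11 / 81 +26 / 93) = -443271/1043 = -425.00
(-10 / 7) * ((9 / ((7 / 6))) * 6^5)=-4199040/49 = -85694.69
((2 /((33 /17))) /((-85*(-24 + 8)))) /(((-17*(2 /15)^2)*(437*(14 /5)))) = -75/36610112 = 0.00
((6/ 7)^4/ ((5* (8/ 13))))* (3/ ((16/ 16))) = 6318/12005 = 0.53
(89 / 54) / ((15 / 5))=89/162 = 0.55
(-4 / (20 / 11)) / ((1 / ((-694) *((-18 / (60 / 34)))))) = -389334/25 = -15573.36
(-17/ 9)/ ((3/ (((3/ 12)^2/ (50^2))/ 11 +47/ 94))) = -3740017/11880000 = -0.31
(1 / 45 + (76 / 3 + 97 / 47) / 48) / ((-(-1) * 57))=6689/642960 = 0.01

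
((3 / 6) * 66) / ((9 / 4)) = 44/3 = 14.67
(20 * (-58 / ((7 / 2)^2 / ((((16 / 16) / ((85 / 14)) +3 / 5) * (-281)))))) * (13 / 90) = 22034896/7497 = 2939.16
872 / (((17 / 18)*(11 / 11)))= 15696/17 = 923.29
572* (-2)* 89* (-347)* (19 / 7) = 95896126.86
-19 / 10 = -1.90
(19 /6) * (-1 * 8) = -76/3 = -25.33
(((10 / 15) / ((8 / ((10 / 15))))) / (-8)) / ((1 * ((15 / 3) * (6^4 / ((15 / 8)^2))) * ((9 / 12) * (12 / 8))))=-5/1492992 = 0.00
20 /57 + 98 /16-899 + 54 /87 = -11794531/13224 = -891.90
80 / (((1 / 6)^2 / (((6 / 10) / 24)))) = 72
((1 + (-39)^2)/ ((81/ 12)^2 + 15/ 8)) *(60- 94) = -827968/759 = -1090.87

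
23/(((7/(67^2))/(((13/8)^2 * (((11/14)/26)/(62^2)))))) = 14764321/48219136 = 0.31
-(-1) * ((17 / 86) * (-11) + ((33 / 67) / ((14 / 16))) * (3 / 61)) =-5281771/2460374 = -2.15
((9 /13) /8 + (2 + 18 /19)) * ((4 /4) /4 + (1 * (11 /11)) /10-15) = -351307/7904 = -44.45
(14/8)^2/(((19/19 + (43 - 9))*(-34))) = -7/2720 = 0.00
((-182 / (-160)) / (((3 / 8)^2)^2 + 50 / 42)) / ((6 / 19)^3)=7358624/246555 = 29.85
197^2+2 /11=426901/11 = 38809.18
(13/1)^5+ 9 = 371302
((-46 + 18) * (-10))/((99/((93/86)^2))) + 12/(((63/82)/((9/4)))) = 38.45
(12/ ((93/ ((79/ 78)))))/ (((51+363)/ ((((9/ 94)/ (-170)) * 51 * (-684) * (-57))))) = -770013/2178215 = -0.35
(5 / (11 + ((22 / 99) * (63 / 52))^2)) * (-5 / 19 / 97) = -3380/2758971 = 0.00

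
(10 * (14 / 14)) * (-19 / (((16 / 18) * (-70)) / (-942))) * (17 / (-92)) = 1369197/2576 = 531.52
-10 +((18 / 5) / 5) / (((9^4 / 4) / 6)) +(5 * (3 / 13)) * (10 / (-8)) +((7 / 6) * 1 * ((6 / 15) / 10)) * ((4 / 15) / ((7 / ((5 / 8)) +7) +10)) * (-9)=-169907239/14847300 = -11.44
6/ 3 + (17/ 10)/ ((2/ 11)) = 227/20 = 11.35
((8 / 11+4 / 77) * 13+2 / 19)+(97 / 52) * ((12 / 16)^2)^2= 210828679/19475456 = 10.83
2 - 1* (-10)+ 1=13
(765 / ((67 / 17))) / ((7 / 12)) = 156060/469 = 332.75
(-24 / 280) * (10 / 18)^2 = -5/189 = -0.03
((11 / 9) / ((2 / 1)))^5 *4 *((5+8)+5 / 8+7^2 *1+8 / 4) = 83263367/3779136 = 22.03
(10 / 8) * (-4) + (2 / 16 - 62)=-535/8 = -66.88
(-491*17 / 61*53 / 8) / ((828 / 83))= -36718453/404064 = -90.87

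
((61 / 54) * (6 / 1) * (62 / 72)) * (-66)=-20801/54 = -385.20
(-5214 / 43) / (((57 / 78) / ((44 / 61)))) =-5964816/49837 = -119.69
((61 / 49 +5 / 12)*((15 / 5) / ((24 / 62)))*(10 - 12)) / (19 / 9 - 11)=2.90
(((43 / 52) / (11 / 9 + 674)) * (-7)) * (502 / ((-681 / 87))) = 19718811/35866454 = 0.55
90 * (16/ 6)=240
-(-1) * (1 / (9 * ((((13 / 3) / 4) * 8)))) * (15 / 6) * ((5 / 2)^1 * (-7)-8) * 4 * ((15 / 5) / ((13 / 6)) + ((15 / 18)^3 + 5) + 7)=-45.65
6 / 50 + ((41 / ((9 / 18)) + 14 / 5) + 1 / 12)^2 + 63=26165881/3600 = 7268.30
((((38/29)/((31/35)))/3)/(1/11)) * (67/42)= 70015/8091 = 8.65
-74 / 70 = -37/35 = -1.06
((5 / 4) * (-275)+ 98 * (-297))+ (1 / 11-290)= -1308545/44 = -29739.66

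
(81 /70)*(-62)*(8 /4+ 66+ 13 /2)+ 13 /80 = -2993021/560 = -5344.68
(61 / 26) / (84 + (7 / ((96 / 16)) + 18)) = 183/8047 = 0.02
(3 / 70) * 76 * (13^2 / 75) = 6422/875 = 7.34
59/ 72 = 0.82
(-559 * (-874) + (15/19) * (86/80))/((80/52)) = 965408093/3040 = 317568.45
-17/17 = -1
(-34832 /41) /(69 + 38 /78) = -679224/55555 = -12.23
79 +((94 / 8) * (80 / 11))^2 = 893159/121 = 7381.48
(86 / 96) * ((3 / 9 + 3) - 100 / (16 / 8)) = -1505/36 = -41.81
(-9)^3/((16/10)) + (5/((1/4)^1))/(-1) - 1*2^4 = -3933/8 = -491.62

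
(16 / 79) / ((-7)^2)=16/3871 = 0.00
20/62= 0.32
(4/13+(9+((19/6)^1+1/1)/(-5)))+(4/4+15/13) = 829/78 = 10.63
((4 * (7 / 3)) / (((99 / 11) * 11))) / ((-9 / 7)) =-196/2673 = -0.07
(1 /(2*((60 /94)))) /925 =47/55500 = 0.00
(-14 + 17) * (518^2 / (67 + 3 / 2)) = 1609944/137 = 11751.42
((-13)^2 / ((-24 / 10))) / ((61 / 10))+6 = -2029/366 = -5.54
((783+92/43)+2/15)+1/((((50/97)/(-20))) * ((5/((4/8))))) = 2519992/3225 = 781.39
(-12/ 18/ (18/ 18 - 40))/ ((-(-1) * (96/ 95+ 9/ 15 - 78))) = -190/849069 = 0.00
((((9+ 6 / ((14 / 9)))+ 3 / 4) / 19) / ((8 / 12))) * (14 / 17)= 1143/1292 = 0.88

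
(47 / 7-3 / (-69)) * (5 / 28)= 1360/1127 = 1.21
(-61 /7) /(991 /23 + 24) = -1403/10801 = -0.13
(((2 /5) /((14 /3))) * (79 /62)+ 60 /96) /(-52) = -6373/451360 = -0.01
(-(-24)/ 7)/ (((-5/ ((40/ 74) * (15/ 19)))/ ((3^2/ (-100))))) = 648/24605 = 0.03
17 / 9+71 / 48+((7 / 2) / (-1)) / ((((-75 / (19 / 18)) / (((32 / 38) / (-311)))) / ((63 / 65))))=245097467/72774000 = 3.37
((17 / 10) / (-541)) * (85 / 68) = -17/4328 = 0.00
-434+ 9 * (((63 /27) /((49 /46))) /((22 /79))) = -27967/77 = -363.21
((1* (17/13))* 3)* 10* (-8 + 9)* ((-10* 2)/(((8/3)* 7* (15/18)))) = -4590/91 = -50.44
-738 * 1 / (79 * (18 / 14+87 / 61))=-52521/15247 = -3.44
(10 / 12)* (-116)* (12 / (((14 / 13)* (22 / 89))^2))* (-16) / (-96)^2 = 194104105/6830208 = 28.42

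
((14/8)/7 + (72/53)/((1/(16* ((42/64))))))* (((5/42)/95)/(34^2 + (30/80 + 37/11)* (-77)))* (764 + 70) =855406/48955305 = 0.02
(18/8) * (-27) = -60.75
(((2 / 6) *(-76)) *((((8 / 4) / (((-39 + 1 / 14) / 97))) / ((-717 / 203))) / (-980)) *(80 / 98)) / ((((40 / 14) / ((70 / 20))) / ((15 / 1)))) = 213788/390765 = 0.55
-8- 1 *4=-12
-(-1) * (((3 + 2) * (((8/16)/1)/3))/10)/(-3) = -1/36 = -0.03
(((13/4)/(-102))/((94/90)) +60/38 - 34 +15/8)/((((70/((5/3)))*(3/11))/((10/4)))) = -102120205/15302448 = -6.67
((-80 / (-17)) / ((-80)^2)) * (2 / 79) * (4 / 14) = 1/188020 = 0.00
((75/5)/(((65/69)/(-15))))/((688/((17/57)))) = -17595/169936 = -0.10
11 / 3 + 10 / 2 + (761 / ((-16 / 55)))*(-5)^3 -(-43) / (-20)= 326998.70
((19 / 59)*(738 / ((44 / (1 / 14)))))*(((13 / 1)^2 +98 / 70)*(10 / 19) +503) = 4155309/18172 = 228.67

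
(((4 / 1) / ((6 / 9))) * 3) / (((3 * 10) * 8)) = 3/40 = 0.08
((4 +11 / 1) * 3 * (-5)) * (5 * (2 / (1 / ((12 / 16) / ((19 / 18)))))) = -30375/19 = -1598.68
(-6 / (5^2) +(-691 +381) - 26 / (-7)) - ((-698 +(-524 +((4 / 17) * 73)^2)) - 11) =31935237/50575 = 631.44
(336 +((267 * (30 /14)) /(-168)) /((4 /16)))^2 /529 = 196.46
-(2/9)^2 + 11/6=289/162 = 1.78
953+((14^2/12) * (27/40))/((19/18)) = 366109/380 = 963.44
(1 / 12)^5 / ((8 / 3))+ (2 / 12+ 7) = 7.17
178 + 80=258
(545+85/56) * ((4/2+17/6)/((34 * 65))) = 177509/148512 = 1.20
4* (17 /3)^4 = 4124.49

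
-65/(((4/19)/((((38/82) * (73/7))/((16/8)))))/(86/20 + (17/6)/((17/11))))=-4575.81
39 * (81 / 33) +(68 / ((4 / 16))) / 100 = 27073/275 = 98.45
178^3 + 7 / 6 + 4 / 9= 101515565/18 = 5639753.61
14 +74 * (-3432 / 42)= -42230/7 = -6032.86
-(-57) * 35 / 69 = 665/23 = 28.91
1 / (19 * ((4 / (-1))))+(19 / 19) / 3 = 73/228 = 0.32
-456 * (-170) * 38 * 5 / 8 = 1841100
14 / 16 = 7/8 = 0.88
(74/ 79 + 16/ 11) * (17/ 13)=35326/11297 = 3.13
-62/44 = -31/22 = -1.41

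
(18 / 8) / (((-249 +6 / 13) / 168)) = -546/359 = -1.52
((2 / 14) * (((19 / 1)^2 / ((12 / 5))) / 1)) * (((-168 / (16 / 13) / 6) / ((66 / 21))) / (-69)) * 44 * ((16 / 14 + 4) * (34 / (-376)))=-398905/8648 = -46.13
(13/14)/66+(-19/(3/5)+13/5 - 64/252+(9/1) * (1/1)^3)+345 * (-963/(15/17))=-745575547/1980 = -376553.31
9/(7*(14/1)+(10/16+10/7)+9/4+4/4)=504/5785 = 0.09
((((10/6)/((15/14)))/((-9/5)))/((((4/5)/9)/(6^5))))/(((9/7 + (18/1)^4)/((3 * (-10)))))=1764000/81649 = 21.60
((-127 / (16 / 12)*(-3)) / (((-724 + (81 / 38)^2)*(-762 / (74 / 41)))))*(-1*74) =-2965254/42594695 = -0.07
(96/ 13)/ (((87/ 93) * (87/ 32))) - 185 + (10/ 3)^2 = -16824449/98397 = -170.99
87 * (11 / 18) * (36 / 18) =319/3 = 106.33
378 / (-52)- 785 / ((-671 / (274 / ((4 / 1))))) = 635633/8723 = 72.87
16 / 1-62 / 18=113/9 = 12.56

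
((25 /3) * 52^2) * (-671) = -45359600/3 = -15119866.67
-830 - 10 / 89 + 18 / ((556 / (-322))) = -10398281/12371 = -840.54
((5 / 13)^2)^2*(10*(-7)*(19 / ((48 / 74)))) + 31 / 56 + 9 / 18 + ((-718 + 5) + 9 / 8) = -755.69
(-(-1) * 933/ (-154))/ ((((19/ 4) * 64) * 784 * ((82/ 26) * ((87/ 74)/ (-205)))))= 747955/532204288 = 0.00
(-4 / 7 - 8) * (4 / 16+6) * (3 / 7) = -1125/49 = -22.96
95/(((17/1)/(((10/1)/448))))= 475/3808 = 0.12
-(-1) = 1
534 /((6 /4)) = 356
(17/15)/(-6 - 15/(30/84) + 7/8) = -136/5655 = -0.02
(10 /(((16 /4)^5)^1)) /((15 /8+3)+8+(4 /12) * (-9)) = 5/5056 = 0.00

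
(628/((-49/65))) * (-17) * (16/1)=11103040/49 = 226592.65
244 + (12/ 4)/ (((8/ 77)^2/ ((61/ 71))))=2193743/4544 = 482.78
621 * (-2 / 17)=-1242/17 = -73.06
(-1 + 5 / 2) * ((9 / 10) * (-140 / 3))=-63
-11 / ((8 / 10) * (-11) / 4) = 5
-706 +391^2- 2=152173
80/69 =1.16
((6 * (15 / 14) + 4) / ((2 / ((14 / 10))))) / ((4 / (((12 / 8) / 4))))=219/320 = 0.68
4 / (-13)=-0.31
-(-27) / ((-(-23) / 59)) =1593/23 = 69.26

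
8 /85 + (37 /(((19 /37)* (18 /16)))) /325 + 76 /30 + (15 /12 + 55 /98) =858427789/185175900 = 4.64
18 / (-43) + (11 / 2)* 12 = 65.58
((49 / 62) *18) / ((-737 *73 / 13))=-5733/1667831 = 0.00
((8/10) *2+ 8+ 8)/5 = 88/25 = 3.52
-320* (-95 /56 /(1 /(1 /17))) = 3800/119 = 31.93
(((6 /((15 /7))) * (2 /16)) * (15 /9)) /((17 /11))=77/204 = 0.38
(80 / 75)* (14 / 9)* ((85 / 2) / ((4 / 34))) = 16184/27 = 599.41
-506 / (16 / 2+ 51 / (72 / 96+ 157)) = -159643/2626 = -60.79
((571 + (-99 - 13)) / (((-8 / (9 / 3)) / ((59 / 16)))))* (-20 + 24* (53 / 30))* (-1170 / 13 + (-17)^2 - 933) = 208713267/20 = 10435663.35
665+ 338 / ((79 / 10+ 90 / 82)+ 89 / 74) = 54014115/77369 = 698.14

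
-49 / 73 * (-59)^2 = -170569/73 = -2336.56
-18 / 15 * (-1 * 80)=96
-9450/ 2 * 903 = -4266675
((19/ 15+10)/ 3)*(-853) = -144157/45 = -3203.49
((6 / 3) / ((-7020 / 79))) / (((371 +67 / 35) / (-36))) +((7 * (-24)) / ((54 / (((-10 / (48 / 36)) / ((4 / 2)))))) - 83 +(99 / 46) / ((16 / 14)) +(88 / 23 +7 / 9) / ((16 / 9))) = -521835719/7805096 = -66.86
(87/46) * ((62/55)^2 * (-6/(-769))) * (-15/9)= -334428/10700635 = -0.03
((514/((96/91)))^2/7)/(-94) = -78135967/216576 = -360.78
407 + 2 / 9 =3665/9 = 407.22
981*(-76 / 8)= -18639/2 = -9319.50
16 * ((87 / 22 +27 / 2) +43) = 10640/11 = 967.27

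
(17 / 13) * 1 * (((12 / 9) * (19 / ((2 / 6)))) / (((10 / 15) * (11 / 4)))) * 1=7752/143 = 54.21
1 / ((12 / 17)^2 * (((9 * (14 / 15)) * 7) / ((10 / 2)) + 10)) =425/4608 = 0.09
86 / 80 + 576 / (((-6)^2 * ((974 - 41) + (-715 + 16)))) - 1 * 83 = -383089/4680 = -81.86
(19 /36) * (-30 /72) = -0.22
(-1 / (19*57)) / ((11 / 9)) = -3/3971 = 0.00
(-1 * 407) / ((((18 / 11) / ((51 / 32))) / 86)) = -3272687/96 = -34090.49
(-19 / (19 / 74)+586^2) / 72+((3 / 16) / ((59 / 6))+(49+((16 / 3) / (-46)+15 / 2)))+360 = 506572205/97704 = 5184.76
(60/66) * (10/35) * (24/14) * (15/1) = 3600/539 = 6.68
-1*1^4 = -1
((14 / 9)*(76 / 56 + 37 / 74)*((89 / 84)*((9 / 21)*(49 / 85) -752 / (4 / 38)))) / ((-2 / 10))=109329.66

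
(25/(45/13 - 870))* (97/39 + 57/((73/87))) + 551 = 270864847/493407 = 548.97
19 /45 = 0.42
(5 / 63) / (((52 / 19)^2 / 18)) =1805/9464 = 0.19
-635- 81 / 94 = -59771/94 = -635.86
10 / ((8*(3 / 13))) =65/12 = 5.42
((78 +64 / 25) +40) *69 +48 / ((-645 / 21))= 8940858/1075 = 8317.08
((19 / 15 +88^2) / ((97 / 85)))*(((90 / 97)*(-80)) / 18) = -27988.00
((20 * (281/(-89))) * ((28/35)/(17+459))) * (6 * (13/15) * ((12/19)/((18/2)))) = -116896/3018435 = -0.04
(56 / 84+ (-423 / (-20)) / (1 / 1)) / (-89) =-1309/5340 = -0.25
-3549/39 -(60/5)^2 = -235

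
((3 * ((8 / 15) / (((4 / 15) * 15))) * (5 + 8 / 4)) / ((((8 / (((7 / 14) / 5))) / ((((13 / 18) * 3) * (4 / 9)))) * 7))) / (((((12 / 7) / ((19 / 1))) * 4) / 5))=1729/25920 = 0.07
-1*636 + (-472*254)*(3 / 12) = -30608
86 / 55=1.56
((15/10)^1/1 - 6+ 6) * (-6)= -9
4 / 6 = 2/3 = 0.67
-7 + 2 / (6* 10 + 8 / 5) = -1073/154 = -6.97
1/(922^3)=1/783777448 = 0.00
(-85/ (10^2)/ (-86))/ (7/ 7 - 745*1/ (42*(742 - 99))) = 229551/22584460 = 0.01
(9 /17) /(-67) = -9/1139 = -0.01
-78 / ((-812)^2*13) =-3/329672 = 0.00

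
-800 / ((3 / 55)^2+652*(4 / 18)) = -21780000/3944681 = -5.52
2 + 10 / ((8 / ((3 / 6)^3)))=69/32 = 2.16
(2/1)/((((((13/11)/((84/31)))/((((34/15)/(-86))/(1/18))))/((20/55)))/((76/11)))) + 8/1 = 2415416/953095 = 2.53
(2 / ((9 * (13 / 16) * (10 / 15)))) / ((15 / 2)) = 32/585 = 0.05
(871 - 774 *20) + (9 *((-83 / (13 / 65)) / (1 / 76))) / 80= -72629/4 = -18157.25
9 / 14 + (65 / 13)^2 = 359/14 = 25.64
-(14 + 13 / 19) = -279/19 = -14.68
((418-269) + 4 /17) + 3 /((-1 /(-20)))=3557/17 = 209.24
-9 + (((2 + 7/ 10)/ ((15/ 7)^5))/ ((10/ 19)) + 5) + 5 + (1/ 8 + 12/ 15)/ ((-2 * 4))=44906203/45000000 = 1.00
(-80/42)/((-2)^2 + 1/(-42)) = -80/167 = -0.48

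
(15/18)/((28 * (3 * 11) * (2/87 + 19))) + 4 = 2446781/611688 = 4.00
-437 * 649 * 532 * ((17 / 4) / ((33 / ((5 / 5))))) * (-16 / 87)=932725808/261 = 3573662.10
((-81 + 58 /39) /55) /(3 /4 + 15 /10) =-0.64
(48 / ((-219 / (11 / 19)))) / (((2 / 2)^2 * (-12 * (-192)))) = -11/199728 = 0.00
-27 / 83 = -0.33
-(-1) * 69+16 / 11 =70.45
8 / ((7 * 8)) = 1/7 = 0.14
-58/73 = -0.79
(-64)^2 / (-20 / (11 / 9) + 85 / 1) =45056/755 = 59.68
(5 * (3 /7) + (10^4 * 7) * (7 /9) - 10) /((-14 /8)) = -13718020/441 = -31106.62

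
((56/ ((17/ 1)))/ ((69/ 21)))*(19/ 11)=7448/4301 = 1.73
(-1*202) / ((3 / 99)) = -6666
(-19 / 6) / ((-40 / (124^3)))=150941.07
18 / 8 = 9/4 = 2.25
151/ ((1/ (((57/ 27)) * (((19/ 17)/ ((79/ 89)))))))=4851479/12087 = 401.38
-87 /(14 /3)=-261/14 = -18.64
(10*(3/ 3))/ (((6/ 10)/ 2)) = 100/3 = 33.33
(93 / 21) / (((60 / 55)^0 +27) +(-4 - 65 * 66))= -31/29862 = 0.00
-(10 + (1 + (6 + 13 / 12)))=-217/12 = -18.08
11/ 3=3.67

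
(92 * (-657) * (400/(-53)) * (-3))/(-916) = 18133200/12137 = 1494.04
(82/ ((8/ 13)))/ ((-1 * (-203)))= 533/812 = 0.66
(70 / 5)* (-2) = -28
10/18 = 5/9 = 0.56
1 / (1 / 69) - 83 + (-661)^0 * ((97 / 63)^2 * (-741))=-2342545/1323 = -1770.63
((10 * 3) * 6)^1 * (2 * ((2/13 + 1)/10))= 540/13 = 41.54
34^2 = 1156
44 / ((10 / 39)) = 858/5 = 171.60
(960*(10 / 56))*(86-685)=-718800/7 = -102685.71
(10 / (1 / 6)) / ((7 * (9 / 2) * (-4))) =-0.48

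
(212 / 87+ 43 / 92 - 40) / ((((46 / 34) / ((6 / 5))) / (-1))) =1009511/30682 = 32.90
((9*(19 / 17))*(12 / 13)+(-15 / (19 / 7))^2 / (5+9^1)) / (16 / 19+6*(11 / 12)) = 1829619/1011959 = 1.81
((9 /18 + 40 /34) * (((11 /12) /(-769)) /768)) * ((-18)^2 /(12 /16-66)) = 627/48526976 = 0.00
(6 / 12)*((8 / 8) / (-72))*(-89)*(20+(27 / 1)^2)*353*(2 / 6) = 23531333/432 = 54470.68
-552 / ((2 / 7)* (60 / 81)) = -13041/5 = -2608.20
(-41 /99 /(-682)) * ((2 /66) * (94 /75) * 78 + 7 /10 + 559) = 38064113/111404700 = 0.34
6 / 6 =1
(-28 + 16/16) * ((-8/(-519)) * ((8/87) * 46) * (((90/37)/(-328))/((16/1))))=6210/7610789 = 0.00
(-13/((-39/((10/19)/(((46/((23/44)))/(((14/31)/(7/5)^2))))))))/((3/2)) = 125/408177 = 0.00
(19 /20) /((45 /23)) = 437/900 = 0.49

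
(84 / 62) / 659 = 42/20429 = 0.00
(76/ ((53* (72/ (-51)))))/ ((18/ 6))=-323/954 = -0.34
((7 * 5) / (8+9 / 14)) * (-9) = -4410/121 = -36.45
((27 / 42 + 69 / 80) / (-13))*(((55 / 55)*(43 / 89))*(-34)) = 616233/323960 = 1.90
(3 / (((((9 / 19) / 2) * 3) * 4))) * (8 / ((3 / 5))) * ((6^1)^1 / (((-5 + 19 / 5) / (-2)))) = 3800/27 = 140.74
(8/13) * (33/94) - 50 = -30418/611 = -49.78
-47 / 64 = -0.73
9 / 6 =3/2 = 1.50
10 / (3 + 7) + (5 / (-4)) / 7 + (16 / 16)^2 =51/28 = 1.82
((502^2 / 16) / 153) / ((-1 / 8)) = -126002/153 = -823.54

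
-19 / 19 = -1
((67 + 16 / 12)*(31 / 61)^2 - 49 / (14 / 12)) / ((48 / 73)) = -19844393/535824 = -37.04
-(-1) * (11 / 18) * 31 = 341/18 = 18.94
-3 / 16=-0.19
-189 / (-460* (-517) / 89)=-16821/237820 = -0.07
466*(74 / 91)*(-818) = -309977.05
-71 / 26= -2.73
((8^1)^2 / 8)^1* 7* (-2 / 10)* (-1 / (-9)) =-56/45 = -1.24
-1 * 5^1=-5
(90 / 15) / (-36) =-1/6 = -0.17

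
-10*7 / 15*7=-98/3 = -32.67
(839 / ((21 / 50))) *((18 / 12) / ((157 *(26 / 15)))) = 11.01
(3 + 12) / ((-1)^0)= 15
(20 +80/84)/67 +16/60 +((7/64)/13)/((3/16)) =228367/365820 = 0.62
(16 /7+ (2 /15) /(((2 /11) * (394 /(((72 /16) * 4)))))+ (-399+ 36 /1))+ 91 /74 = -183402711/510230 = -359.45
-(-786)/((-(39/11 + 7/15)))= -64845/331 = -195.91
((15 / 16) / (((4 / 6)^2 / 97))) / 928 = 13095/59392 = 0.22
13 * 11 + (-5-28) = 110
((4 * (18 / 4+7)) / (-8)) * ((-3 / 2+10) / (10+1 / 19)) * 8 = -7429/191 = -38.90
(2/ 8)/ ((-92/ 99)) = -99/368 = -0.27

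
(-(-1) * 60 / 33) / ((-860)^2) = 1/406780 = 0.00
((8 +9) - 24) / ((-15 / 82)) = 574/15 = 38.27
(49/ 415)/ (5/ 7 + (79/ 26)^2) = 0.01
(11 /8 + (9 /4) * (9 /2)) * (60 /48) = 115/8 = 14.38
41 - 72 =-31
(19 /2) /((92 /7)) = 133/184 = 0.72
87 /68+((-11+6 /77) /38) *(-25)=842131/99484 = 8.46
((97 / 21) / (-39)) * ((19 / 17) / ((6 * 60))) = -1843/5012280 = 0.00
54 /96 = 9/16 = 0.56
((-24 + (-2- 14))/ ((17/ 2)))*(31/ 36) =-620/153 = -4.05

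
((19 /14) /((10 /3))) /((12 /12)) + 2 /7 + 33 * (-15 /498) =-3499/11620 = -0.30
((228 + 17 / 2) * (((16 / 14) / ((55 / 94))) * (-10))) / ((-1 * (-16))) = -288.71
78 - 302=-224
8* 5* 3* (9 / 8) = 135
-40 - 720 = -760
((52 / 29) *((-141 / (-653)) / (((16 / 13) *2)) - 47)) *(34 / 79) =-216641659/5984092 = -36.20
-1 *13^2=-169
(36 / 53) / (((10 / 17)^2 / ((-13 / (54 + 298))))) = -33813/466400 = -0.07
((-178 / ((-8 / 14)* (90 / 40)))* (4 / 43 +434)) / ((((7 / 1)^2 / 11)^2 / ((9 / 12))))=33502359/14749 = 2271.50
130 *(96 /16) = 780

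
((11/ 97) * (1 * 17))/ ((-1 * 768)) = -187/74496 = 0.00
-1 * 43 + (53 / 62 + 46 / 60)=-19241/465 = -41.38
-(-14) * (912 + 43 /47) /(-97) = -131.76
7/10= 0.70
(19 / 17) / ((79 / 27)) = 513/1343 = 0.38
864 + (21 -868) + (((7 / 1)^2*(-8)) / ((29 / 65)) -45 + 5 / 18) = -473111/522 = -906.34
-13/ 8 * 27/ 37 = -351/296 = -1.19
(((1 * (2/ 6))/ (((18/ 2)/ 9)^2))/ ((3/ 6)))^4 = 16/81 = 0.20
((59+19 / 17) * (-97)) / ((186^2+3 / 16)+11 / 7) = -11103008/65874133 = -0.17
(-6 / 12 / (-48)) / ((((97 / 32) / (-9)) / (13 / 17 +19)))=-1008/1649 = -0.61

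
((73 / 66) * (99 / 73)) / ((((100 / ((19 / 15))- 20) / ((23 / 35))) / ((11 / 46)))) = 627/156800 = 0.00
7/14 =1/2 = 0.50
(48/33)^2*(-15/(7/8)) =-30720/847 = -36.27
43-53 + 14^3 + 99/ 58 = 158671/58 = 2735.71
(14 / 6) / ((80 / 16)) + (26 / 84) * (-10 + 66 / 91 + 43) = 10.91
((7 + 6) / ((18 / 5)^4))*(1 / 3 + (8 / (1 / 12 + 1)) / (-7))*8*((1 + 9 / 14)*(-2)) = 2831875/1928934 = 1.47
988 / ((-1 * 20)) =-247/5 = -49.40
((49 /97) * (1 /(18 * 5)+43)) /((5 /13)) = 2465827/43650 = 56.49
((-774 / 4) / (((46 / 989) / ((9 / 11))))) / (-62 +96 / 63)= 3145149/55880 = 56.28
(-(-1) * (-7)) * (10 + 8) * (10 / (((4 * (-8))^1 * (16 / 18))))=2835/64 = 44.30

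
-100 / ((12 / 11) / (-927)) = 84975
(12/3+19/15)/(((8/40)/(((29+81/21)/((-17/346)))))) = -17610.14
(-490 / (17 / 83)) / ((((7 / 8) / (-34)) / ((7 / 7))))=92960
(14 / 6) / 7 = 1/3 = 0.33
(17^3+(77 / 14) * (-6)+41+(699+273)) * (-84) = -495012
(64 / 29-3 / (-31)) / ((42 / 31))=2071/1218 = 1.70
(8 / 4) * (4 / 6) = 4/3 = 1.33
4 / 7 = 0.57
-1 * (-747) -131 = 616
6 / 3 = 2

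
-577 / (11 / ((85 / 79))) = -49045/869 = -56.44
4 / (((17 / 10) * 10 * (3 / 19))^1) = 1.49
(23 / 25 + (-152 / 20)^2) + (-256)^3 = -419428933/25 = -16777157.32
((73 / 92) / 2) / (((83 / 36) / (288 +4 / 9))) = 94754/1909 = 49.64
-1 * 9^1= -9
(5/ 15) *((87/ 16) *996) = 7221/4 = 1805.25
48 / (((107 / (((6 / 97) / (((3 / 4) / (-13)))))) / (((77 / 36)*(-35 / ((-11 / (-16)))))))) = 1630720/31137 = 52.37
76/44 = 19/11 = 1.73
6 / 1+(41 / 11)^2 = 2407/121 = 19.89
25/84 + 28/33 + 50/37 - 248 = -2797747/11396 = -245.50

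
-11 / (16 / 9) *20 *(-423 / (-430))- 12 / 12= -42221/344 = -122.74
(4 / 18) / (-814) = -1/3663 = 0.00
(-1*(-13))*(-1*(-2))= 26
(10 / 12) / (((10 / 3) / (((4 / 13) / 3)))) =1/39 = 0.03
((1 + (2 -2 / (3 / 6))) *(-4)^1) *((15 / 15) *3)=12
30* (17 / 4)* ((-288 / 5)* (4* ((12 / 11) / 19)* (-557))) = 196349184/209 = 939469.78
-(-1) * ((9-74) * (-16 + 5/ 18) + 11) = 18593/18 = 1032.94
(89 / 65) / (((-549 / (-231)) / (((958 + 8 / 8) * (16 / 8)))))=13144054/11895 = 1105.01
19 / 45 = 0.42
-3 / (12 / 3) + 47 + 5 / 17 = 3165/68 = 46.54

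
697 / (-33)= -697/33 = -21.12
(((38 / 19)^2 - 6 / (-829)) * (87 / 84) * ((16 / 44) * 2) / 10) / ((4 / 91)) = 56927/8290 = 6.87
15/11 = 1.36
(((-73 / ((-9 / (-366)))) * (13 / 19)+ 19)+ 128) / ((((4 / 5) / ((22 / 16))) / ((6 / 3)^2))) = -5906945/456 = -12953.83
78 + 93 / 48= 1279/16 = 79.94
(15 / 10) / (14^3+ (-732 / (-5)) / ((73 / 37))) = 1095/2057288 = 0.00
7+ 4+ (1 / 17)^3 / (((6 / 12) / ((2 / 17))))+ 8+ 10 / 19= 30986367/1586899 = 19.53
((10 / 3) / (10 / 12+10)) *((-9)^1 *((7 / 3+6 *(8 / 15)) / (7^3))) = -996/22295 = -0.04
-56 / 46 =-28/23 = -1.22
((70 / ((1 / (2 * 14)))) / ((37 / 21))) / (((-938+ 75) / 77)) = -3169320/31931 = -99.26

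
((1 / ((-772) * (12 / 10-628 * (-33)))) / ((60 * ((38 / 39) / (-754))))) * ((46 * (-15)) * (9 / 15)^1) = -112723/337774704 = 0.00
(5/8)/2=5/16 = 0.31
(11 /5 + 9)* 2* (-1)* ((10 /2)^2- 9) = -1792/5 = -358.40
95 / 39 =2.44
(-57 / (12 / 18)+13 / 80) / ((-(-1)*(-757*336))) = 6827/20348160 = 0.00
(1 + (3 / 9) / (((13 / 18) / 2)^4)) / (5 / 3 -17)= -1765299/1313806 = -1.34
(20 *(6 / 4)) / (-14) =-15/7 = -2.14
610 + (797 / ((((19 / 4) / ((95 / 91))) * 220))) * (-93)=536489/1001 = 535.95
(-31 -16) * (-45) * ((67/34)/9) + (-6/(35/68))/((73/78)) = 39146459/86870 = 450.63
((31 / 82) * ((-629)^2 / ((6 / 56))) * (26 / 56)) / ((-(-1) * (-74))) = -4309279/492 = -8758.70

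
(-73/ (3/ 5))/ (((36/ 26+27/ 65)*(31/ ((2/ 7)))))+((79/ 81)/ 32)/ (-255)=-89369143/143428320 = -0.62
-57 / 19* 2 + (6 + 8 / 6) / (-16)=-155/24 = -6.46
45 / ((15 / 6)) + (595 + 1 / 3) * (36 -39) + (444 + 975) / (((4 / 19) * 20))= -114479/80 = -1430.99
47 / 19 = 2.47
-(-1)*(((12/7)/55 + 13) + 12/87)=147033/11165 = 13.17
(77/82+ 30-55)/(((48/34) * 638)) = -33541/1255584 = -0.03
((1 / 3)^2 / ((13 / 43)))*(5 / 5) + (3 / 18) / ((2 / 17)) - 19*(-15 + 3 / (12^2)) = 536119/1872 = 286.39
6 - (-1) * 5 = 11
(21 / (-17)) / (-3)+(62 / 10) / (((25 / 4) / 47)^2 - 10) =-6277763/29989275 = -0.21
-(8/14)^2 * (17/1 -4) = -208/49 = -4.24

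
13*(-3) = -39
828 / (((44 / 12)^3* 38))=11178/25289 = 0.44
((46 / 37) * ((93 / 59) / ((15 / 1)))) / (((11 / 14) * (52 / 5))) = 4991/312169 = 0.02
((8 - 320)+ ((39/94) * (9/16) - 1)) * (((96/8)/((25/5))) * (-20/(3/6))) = 1411203/47 = 30025.60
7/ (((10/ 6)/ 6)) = 126/5 = 25.20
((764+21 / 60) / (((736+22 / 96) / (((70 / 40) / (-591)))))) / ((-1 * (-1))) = -107009/34808915 = 0.00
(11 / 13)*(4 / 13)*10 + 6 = 1454/169 = 8.60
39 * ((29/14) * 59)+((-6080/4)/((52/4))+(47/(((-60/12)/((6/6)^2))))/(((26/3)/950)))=658667/182 = 3619.05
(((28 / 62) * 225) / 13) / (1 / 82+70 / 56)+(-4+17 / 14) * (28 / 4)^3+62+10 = -16263523/18538 = -877.31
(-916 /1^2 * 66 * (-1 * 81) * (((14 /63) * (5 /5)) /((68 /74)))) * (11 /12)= 1085540.82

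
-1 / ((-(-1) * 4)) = -1/4 = -0.25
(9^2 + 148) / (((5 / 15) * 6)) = 229/2 = 114.50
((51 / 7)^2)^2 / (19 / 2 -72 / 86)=325.26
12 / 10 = 1.20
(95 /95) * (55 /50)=11/10 = 1.10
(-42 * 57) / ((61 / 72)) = -172368/61 = -2825.70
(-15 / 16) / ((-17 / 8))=15/34 = 0.44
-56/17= -3.29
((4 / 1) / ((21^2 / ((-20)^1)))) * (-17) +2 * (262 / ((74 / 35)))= 4094290/16317 = 250.92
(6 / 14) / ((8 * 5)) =3/280 = 0.01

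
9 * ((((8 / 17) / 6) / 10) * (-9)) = -54/85 = -0.64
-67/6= -11.17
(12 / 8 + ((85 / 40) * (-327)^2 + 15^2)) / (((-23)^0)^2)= 1819605/8 = 227450.62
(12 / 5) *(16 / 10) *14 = 1344/25 = 53.76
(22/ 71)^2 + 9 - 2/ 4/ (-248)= 22748129/2500336 = 9.10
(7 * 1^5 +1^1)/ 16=1/2 = 0.50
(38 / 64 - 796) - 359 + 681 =-15149/32 = -473.41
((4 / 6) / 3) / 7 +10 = 632/63 = 10.03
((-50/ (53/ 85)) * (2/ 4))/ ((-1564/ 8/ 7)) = 1750/1219 = 1.44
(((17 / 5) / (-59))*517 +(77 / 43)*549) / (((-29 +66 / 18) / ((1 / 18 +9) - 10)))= 25696792/723045 = 35.54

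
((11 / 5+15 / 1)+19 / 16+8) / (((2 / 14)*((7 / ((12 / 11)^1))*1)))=6333/220 = 28.79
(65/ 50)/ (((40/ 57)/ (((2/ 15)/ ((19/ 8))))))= 13/125 = 0.10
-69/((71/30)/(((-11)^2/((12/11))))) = -459195/142 = -3233.77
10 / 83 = 0.12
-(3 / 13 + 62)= -809/13 = -62.23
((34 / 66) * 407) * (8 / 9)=5032/27 = 186.37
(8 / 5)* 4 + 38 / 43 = 1566/215 = 7.28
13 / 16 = 0.81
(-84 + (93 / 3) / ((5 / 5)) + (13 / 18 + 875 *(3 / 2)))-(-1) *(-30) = 11072/9 = 1230.22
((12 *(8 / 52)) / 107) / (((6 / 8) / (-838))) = -26816/1391 = -19.28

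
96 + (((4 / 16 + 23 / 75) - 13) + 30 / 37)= 936479/11100 = 84.37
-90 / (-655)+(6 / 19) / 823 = 282252/2048447 = 0.14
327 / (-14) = -23.36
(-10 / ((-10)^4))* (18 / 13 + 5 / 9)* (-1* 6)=227/19500 = 0.01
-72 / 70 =-36/35 = -1.03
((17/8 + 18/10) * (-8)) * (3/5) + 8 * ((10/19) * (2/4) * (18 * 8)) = 135051/475 = 284.32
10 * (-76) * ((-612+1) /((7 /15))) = 6965400/7 = 995057.14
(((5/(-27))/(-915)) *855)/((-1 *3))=-95/1647 = -0.06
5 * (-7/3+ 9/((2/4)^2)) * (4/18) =1010/27 = 37.41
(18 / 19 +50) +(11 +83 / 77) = 92206/1463 = 63.03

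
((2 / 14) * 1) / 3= 1/21 = 0.05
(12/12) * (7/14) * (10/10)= 1/2 = 0.50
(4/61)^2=16/3721 = 0.00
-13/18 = -0.72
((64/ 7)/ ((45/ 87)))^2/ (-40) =-430592/55125 = -7.81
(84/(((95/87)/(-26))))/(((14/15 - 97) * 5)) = 570024/136895 = 4.16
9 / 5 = 1.80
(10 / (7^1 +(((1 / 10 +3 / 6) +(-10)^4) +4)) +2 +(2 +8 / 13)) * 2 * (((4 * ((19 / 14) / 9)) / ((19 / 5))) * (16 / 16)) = 30041300/20498751 = 1.47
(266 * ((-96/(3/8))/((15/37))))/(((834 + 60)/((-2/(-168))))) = -44992/20115 = -2.24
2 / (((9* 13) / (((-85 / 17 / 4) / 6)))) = -5/1404 = 0.00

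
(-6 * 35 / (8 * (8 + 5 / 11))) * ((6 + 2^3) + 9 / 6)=-48.12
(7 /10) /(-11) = -7/110 = -0.06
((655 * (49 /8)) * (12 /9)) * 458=7349755/3 = 2449918.33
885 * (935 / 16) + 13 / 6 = 2482529/48 = 51719.35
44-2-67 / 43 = 1739/43 = 40.44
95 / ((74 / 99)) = 9405/74 = 127.09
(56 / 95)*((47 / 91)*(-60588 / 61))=-22781088/75335 = -302.40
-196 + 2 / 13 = -2546/13 = -195.85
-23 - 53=-76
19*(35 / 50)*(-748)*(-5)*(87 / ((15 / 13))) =18752734/5 = 3750546.80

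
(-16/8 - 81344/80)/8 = -2547/20 = -127.35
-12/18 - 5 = -17/3 = -5.67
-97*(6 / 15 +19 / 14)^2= -1467513/4900 = -299.49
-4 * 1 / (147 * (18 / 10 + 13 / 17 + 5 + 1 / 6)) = -680/193207 = 0.00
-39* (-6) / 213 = 78/71 = 1.10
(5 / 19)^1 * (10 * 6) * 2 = 600/19 = 31.58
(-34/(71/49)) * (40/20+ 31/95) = -368186/6745 = -54.59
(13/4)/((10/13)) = 169/40 = 4.22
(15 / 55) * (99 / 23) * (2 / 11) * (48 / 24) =108/253 = 0.43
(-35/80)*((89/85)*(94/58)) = -29281/39440 = -0.74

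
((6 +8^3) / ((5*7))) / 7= 74/35 = 2.11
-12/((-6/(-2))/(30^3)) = -108000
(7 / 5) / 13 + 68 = 4427/65 = 68.11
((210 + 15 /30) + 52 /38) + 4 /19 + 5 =8249/38 = 217.08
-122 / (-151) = 122/151 = 0.81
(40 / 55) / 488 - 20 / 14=-1.43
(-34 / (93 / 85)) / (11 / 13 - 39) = 18785/23064 = 0.81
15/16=0.94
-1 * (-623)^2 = -388129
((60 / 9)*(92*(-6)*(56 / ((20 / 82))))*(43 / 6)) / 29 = -18165952/87 = -208804.05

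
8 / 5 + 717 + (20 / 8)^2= 14497/20 = 724.85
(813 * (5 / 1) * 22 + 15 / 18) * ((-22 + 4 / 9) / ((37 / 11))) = -572536195/999 = -573109.30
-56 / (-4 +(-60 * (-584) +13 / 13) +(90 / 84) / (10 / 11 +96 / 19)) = -976864/611188563 = 0.00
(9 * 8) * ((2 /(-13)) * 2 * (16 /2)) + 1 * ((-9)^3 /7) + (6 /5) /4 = -255777/910 = -281.07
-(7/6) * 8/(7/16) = -64/3 = -21.33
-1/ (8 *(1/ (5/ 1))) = -5/8 = -0.62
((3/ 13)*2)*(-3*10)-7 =-271/13 = -20.85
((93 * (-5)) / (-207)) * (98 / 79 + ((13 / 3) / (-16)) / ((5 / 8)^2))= 1.23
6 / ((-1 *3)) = -2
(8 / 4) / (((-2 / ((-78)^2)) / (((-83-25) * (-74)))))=-48623328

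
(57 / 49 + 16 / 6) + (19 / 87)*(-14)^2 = 198803/4263 = 46.63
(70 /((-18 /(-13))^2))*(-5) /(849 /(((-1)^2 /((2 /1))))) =-29575/275076 = -0.11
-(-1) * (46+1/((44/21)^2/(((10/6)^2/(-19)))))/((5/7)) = 64.35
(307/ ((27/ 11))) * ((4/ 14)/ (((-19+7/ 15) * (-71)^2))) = -16885/44144037 = 0.00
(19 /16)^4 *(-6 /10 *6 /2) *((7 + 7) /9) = -912247/163840 = -5.57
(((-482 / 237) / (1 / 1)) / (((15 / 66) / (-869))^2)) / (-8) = 278749999/75 = 3716666.65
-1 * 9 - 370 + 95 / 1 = -284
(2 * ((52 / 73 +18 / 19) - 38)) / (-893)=0.08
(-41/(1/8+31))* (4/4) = -328/249 = -1.32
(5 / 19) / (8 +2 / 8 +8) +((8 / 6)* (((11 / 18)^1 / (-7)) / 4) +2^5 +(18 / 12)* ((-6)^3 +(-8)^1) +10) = -27450809/93366 = -294.01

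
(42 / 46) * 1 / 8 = 21/184 = 0.11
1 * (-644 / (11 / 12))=-702.55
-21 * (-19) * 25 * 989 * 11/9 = 36172675/3 = 12057558.33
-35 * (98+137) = -8225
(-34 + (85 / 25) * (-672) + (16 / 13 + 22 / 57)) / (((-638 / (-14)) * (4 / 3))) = -15024037/393965 = -38.14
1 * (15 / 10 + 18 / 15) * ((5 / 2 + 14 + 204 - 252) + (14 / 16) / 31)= -84.97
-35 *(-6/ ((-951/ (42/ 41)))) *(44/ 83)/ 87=-43120/31283779 = 0.00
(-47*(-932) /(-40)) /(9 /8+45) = -43804/1845 = -23.74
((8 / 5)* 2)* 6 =96/5 = 19.20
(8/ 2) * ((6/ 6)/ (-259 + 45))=-2/107 = -0.02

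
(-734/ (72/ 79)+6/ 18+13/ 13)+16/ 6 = -28849/36 = -801.36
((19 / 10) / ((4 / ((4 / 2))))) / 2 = 19/40 = 0.48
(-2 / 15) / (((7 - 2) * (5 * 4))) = -1/750 = 0.00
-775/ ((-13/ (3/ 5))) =35.77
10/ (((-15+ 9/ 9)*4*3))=-5/84 = -0.06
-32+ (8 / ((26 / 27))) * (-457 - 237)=-75368/13 = -5797.54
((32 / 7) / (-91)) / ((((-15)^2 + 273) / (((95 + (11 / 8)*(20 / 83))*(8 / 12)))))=-84400/13164879 = -0.01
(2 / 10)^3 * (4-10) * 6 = -36/125 = -0.29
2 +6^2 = 38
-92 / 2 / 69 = -2/3 = -0.67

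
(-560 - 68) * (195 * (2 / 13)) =-18840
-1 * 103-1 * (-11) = -92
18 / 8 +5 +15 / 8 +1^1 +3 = 105/8 = 13.12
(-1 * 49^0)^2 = 1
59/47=1.26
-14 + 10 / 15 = -40/3 = -13.33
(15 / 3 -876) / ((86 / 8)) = -3484/43 = -81.02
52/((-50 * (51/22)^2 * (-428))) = 3146/6957675 = 0.00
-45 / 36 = -5/4 = -1.25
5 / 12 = 0.42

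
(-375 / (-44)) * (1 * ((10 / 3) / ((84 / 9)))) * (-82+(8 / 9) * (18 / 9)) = -225625/924 = -244.18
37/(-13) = -2.85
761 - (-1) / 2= 1523/2 = 761.50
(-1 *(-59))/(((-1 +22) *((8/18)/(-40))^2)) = 159300/7 = 22757.14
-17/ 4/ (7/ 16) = -68/7 = -9.71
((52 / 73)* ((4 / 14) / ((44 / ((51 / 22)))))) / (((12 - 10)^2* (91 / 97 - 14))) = -64311/313359508 = 0.00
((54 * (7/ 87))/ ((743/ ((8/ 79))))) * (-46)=-46368/1702213 = -0.03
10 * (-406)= -4060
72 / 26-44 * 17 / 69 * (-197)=1918112/897 = 2138.36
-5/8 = -0.62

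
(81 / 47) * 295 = 23895/47 = 508.40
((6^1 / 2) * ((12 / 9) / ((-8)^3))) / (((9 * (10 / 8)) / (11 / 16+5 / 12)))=-53/69120 = 0.00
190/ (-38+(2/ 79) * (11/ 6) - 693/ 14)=-90060/41453 = -2.17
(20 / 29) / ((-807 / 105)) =-700/7801 = -0.09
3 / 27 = 1/9 = 0.11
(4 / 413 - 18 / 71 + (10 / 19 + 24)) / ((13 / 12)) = 162344016/7242781 = 22.41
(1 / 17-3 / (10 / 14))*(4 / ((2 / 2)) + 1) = -352/17 = -20.71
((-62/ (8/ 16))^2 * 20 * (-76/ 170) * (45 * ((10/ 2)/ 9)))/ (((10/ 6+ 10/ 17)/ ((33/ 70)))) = -115689024/161 = -718565.37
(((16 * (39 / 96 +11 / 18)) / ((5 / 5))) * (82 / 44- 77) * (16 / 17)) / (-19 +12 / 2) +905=993.55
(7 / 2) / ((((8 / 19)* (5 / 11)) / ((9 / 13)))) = 13167/1040 = 12.66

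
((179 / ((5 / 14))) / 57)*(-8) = -20048/285 = -70.34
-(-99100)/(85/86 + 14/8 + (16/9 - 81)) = -153406800/118397 = -1295.70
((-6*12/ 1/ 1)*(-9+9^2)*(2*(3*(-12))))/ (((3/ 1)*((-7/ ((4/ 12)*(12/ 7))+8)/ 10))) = -4976640/17 = -292743.53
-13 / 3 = -4.33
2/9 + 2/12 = 7/18 = 0.39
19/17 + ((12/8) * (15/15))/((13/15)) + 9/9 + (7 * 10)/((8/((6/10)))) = 8043/884 = 9.10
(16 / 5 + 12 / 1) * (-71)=-1079.20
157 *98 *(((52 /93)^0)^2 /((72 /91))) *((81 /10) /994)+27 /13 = 11854413/73840 = 160.54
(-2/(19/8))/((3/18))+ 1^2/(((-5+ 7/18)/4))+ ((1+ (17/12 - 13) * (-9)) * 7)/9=4311323/56772 = 75.94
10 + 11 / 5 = 12.20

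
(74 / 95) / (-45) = -74/4275 = -0.02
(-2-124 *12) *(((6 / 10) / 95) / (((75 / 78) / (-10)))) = 46488/475 = 97.87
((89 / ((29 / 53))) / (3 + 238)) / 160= 4717/1118240 = 0.00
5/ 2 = 2.50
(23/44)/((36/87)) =667/528 = 1.26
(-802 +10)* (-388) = 307296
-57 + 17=-40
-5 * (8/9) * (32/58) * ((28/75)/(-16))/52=56/50895 = 0.00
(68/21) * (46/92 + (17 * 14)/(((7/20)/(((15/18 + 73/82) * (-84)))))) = -91493082/287 = -318791.23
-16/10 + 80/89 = -312/445 = -0.70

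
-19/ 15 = -1.27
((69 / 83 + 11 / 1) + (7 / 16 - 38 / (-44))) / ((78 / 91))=1342873/87648 = 15.32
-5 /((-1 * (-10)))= -1/2 = -0.50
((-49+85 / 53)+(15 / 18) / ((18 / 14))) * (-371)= 936551/54 = 17343.54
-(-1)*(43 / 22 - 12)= -221/22 = -10.05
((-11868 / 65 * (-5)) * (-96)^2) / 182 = 54687744/1183 = 46228.02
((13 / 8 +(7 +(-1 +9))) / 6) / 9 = 133/432 = 0.31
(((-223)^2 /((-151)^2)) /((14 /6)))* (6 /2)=447561/159607 = 2.80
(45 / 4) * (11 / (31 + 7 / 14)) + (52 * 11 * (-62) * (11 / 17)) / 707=-685773/24038 = -28.53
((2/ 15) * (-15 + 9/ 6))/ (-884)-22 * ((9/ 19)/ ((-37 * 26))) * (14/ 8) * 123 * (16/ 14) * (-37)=-8280189/83980 = -98.60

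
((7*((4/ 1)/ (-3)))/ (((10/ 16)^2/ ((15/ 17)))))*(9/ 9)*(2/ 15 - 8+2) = 157696/1275 = 123.68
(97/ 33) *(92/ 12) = 2231/99 = 22.54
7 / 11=0.64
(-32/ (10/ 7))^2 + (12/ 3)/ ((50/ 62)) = 12668/25 = 506.72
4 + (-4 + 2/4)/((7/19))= -11/2 = -5.50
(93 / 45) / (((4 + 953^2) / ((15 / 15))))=31/13623195 = 0.00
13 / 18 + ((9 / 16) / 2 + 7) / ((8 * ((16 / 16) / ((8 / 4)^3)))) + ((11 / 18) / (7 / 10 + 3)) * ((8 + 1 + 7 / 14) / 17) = 488855/60384 = 8.10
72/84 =6/7 = 0.86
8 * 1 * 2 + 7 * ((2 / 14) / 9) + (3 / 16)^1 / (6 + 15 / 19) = 99931/6192 = 16.14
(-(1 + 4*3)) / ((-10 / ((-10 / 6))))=-13/6 = -2.17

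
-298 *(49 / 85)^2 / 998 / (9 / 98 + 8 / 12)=-105178206/803976325 = -0.13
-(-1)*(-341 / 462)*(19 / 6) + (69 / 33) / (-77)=-72097/30492 = -2.36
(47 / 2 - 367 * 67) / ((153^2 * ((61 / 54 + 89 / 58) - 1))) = -474933/753134 = -0.63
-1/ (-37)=1/37 = 0.03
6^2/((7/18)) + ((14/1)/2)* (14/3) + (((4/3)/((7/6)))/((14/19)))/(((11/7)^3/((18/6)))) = 3534046/27951 = 126.44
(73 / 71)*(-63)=-4599/71 = -64.77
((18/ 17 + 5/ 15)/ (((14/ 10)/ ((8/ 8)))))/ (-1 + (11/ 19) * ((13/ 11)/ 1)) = -6745/2142 = -3.15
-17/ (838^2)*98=-833/351122 = 0.00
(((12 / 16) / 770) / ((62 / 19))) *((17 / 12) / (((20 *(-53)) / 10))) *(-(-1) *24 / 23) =-969/232780240 = 0.00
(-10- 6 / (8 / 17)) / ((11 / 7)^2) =-4459/484 = -9.21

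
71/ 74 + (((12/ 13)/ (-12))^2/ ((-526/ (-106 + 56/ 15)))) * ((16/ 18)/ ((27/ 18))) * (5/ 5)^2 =98383201/102467430 = 0.96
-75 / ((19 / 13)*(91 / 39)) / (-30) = 195/266 = 0.73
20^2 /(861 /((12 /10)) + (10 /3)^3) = 4320/8149 = 0.53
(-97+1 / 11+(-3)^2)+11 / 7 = -6648/77 = -86.34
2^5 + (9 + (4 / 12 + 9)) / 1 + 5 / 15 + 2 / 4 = 307/6 = 51.17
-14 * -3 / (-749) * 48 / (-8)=0.34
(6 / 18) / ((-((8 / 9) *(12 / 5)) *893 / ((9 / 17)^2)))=-405/8258464 = 0.00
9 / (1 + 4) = 9/5 = 1.80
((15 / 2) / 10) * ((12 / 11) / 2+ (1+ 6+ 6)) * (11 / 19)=447/76 = 5.88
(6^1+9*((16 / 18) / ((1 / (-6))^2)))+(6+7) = 307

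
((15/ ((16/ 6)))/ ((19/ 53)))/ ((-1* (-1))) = 2385/152 = 15.69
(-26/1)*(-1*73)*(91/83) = 172718/83 = 2080.94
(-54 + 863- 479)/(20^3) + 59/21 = 47893/16800 = 2.85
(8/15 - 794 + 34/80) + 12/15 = -95069/120 = -792.24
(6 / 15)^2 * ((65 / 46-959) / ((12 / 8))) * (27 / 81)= -58732/1725 = -34.05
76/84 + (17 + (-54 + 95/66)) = -5337/154 = -34.66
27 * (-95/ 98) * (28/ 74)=-2565/259 = -9.90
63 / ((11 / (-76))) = -4788/11 = -435.27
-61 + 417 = 356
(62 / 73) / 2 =31/73 = 0.42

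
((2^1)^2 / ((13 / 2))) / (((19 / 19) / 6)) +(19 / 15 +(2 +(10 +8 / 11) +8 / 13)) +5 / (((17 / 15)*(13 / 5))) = 729244/36465 = 20.00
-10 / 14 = -5/7 = -0.71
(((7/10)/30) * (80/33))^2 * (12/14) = 224/81675 = 0.00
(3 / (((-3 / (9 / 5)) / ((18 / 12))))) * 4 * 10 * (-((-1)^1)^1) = -108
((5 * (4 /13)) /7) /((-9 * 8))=-5/1638 = 0.00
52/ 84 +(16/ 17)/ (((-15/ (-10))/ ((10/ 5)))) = 223/119 = 1.87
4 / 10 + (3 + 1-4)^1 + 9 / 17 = 79/85 = 0.93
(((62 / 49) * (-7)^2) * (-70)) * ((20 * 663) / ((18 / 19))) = -182236600/3 = -60745533.33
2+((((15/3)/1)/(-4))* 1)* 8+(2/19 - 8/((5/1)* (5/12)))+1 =-5099/475 = -10.73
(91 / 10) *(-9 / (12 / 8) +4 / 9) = -455/9 = -50.56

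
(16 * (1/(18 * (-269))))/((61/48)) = -128/49227 = 0.00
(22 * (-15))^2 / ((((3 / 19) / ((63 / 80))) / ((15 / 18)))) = 3620925/8 = 452615.62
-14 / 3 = -4.67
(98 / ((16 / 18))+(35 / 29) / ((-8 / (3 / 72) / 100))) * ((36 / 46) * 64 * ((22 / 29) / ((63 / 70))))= 268563680/58029 = 4628.09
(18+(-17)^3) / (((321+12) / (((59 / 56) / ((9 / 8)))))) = -288805/20979 = -13.77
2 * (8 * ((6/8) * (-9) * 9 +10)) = -812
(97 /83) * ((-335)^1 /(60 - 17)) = -32495/3569 = -9.10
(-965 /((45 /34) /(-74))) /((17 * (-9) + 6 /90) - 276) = -1213970/9651 = -125.79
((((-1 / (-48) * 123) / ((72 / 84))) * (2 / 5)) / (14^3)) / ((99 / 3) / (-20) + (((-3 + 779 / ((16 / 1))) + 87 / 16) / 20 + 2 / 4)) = 41/132300 = 0.00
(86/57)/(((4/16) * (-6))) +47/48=-73/2736 = -0.03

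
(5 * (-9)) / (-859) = 45/859 = 0.05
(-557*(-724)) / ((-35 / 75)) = -6049020/7 = -864145.71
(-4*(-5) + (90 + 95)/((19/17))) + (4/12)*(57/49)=173086/931 = 185.91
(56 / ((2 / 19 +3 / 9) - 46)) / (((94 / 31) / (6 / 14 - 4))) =1.45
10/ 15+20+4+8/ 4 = 80/3 = 26.67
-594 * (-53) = 31482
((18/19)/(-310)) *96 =-864/2945 = -0.29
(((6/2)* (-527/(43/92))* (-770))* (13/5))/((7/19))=790386168/43 = 18381073.67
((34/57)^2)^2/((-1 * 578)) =-2312/10556001 = 0.00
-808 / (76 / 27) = -287.05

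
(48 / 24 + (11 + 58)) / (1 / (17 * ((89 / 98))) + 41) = 107423/62131 = 1.73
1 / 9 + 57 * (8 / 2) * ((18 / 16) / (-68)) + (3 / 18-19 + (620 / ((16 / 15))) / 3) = 171.26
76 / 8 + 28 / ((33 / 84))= 1777/22 = 80.77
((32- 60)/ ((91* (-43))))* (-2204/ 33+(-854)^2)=96260896/18447 = 5218.24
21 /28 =0.75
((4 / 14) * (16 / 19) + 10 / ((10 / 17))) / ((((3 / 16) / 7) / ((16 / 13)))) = 587008/741 = 792.18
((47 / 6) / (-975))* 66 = -517/975 = -0.53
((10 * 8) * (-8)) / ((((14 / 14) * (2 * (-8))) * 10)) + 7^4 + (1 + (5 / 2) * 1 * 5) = 4837/2 = 2418.50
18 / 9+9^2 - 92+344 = 335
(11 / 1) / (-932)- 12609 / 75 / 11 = -3920221/256300 = -15.30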